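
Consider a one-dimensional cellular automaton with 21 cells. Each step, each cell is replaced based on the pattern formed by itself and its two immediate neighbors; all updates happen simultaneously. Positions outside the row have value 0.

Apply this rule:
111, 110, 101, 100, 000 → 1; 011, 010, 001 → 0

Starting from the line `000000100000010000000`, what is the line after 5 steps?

111110011111001111111
011111001111100111111
001111100111110011111
100111110011111001111
010011111001111100111

010011111001111100111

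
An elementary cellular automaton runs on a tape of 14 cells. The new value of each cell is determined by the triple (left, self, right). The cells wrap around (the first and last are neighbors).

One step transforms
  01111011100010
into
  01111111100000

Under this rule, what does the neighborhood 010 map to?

0

At position 12 the neighborhood is 010; the next row has 0 there.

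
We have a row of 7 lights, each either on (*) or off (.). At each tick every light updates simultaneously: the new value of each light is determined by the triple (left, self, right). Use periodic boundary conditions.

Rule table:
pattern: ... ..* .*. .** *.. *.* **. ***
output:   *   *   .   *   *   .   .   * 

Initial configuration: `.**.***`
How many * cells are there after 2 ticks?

5

.*..**.
*.***.*
count of *: 5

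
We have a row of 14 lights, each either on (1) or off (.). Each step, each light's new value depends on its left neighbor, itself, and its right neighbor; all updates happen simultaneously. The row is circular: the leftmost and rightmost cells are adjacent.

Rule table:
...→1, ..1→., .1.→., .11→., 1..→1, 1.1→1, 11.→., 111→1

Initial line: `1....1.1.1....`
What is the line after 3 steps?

1..1.1..1.1.1.

step 1: .111..1.1.111.
step 2: ..1.1..1.1.1.1
step 3: 1..1.1..1.1.1.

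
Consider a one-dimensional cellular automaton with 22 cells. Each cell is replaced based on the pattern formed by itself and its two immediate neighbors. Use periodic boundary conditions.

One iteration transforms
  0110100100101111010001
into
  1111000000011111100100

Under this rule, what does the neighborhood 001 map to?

0

At position 6 the neighborhood is 001; the next row has 0 there.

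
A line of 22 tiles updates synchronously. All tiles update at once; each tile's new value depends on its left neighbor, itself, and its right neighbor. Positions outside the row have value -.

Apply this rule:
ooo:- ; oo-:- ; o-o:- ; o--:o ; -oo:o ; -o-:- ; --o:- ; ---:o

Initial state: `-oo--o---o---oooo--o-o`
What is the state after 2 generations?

----o-o-o-o---oo--oooo

-o-o--oo--oo-o---o----
----o-o-o-o---oo--oooo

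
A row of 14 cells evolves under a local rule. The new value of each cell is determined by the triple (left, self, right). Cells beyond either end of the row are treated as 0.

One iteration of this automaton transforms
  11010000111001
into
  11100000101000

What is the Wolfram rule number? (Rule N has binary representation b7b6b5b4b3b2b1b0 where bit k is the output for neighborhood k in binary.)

position 9: 111 → 0  (bit 7 = 0)
position 1: 110 → 1  (bit 6 = 1)
position 2: 101 → 1  (bit 5 = 1)
position 4: 100 → 0  (bit 4 = 0)
position 0: 011 → 1  (bit 3 = 1)
position 3: 010 → 0  (bit 2 = 0)
position 7: 001 → 0  (bit 1 = 0)
position 5: 000 → 0  (bit 0 = 0)
bits b7..b0 = 01101000 = 104

104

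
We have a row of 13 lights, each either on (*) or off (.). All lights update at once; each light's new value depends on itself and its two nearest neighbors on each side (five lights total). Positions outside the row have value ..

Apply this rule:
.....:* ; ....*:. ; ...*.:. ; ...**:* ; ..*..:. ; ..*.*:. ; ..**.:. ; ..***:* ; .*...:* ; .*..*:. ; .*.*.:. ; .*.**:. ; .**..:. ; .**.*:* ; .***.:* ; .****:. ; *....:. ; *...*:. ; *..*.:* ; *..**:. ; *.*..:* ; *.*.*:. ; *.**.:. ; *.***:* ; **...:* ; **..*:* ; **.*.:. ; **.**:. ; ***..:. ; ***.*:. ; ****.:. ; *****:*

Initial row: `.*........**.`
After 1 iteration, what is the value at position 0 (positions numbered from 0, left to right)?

..*.****.*..*
position 0 holds .

.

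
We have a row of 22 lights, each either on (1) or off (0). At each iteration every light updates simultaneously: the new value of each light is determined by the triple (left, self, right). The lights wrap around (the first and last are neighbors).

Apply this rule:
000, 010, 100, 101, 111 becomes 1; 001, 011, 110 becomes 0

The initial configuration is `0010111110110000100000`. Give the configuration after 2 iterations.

1011011101001110111111
0100101011100101011111

0100101011100101011111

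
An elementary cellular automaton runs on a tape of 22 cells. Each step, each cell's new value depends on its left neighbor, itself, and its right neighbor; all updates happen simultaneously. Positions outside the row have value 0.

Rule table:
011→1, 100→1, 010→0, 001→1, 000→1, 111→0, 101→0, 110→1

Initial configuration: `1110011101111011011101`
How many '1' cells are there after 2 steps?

8

1011110101001011010100
0010010000110011000011
count of 1: 8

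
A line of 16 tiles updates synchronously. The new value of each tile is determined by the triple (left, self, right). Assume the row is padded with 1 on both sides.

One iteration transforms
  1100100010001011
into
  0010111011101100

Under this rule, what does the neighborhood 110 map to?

0

At position 1 the neighborhood is 110; the next row has 0 there.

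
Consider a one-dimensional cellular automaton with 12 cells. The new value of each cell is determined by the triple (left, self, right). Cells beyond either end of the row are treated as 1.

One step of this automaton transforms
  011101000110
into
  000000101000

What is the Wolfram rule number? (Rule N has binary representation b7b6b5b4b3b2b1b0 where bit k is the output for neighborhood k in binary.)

position 2: 111 → 0  (bit 7 = 0)
position 3: 110 → 0  (bit 6 = 0)
position 0: 101 → 0  (bit 5 = 0)
position 6: 100 → 1  (bit 4 = 1)
position 1: 011 → 0  (bit 3 = 0)
position 5: 010 → 0  (bit 2 = 0)
position 8: 001 → 1  (bit 1 = 1)
position 7: 000 → 0  (bit 0 = 0)
bits b7..b0 = 00010010 = 18

18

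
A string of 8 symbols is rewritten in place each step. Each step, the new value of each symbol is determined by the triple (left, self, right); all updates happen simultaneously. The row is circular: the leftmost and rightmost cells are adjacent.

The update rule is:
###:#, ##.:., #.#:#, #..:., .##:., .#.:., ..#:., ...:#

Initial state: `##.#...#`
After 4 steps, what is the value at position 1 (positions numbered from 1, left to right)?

#.#..#..
.#......
...#####
.#..###.
position 1 holds .

.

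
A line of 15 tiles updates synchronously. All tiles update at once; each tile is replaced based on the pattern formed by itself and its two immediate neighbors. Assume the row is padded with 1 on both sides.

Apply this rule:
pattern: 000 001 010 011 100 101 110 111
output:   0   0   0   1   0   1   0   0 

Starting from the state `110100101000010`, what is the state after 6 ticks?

tick 1: 001000010000001
tick 2: 000000000000001
tick 3: 000000000000001  (fixed point — unchanged through tick 6)

000000000000001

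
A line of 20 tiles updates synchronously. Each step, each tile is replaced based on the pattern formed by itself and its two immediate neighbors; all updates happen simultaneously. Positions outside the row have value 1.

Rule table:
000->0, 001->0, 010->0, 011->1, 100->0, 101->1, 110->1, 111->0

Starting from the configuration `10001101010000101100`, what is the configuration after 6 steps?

step 1: 10001110100000011100
step 2: 10001011000000010100
step 3: 10000111000000001000
step 4: 10000101000000000000
step 5: 10000010000000000000
step 6: 10000000000000000000

10000000000000000000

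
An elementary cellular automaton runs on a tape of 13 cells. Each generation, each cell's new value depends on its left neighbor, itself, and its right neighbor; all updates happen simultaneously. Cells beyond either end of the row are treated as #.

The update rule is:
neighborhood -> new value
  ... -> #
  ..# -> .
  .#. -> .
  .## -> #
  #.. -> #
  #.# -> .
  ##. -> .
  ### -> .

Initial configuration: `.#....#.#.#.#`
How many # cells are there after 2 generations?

9

..###.......#
#.#..######.#
count of #: 9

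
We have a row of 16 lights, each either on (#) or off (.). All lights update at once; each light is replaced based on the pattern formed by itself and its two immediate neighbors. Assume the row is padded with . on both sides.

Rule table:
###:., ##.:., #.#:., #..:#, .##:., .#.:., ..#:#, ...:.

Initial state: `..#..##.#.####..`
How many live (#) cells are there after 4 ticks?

6

tick 1: .#.##.........#.
tick 2: #....#.......#.#
tick 3: .#..#.#.....#...
tick 4: #.##...#...#.#..
count of #: 6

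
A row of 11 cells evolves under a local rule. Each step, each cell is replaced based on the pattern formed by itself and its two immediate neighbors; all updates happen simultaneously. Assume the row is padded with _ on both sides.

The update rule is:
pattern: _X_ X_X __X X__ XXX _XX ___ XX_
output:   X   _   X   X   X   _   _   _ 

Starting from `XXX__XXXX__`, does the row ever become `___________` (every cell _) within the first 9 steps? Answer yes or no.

step 1: _X_XX_XX_X_
step 2: XX_______XX
step 3: __X_____X__
step 4: _XXX___XXX_
step 5: X_X_X_X_X_X
step 6: X_X_X_X_X_X  (fixed point — unchanged through step 9)
step 9 is X_X_X_X_X_X, still not uniform _

no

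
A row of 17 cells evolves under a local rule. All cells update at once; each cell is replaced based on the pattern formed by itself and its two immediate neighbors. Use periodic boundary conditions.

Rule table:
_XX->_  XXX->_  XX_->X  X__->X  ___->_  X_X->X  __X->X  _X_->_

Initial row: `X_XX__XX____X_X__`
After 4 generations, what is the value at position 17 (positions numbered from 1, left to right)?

_X_XXX_XX__X_X_XX
X_X__XX_XXX_X_X_X
XX_XX_XX__XX_X_X_
_XX_XX_XXX_XX_X_X
position 17 holds X

X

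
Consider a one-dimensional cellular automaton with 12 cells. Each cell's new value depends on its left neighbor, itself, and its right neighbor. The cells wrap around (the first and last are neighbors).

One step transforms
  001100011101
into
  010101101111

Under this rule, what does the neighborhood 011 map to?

0

At position 2 the neighborhood is 011; the next row has 0 there.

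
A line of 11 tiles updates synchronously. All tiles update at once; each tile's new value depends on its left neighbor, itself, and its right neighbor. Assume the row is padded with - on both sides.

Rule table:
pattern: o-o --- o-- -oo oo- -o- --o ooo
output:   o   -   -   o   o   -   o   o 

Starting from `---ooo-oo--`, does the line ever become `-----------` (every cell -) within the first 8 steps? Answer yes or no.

--ooooooo--
-oooooooo--
ooooooooo--
ooooooooo--  (fixed point — unchanged through step 8)
step 8 is ooooooooo--, still not uniform -

no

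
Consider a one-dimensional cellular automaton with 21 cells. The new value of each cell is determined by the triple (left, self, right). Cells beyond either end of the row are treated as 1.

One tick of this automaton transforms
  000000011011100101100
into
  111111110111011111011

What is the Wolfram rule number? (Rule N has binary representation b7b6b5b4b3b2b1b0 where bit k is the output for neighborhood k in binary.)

191

position 11: 111 → 1  (bit 7 = 1)
position 8: 110 → 0  (bit 6 = 0)
position 9: 101 → 1  (bit 5 = 1)
position 0: 100 → 1  (bit 4 = 1)
position 7: 011 → 1  (bit 3 = 1)
position 15: 010 → 1  (bit 2 = 1)
position 6: 001 → 1  (bit 1 = 1)
position 1: 000 → 1  (bit 0 = 1)
bits b7..b0 = 10111111 = 191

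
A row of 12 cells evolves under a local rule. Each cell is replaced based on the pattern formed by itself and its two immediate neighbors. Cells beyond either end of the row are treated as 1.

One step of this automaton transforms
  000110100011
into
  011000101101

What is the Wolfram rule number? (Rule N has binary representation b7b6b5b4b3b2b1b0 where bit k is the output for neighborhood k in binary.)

135

position 11: 111 → 1  (bit 7 = 1)
position 4: 110 → 0  (bit 6 = 0)
position 5: 101 → 0  (bit 5 = 0)
position 0: 100 → 0  (bit 4 = 0)
position 3: 011 → 0  (bit 3 = 0)
position 6: 010 → 1  (bit 2 = 1)
position 2: 001 → 1  (bit 1 = 1)
position 1: 000 → 1  (bit 0 = 1)
bits b7..b0 = 10000111 = 135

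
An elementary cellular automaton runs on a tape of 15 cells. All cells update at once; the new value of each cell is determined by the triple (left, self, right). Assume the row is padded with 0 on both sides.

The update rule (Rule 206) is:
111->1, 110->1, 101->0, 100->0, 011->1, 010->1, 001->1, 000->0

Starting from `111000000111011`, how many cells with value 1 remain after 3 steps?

111000001111011
111000011111011
111000111111011
count of 1: 11

11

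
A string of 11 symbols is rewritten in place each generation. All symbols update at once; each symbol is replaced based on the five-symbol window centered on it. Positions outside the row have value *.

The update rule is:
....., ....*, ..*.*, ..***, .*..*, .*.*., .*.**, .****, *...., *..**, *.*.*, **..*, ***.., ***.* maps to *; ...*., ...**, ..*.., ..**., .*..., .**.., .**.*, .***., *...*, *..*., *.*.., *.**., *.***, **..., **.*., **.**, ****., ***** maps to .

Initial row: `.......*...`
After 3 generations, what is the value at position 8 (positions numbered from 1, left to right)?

.*****.....
..*..*.***.
*..*.**..*.
position 8 holds .

.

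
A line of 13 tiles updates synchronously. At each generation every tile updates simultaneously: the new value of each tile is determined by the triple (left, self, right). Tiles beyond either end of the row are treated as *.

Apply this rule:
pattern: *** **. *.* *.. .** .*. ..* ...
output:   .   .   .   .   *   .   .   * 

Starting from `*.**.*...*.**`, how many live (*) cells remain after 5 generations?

generation 1: ..*....*...*.
generation 2: ....**...*...
generation 3: .**.*..*...*.
generation 4: .*.......*...
generation 5: ...*****...*.
count of *: 6

6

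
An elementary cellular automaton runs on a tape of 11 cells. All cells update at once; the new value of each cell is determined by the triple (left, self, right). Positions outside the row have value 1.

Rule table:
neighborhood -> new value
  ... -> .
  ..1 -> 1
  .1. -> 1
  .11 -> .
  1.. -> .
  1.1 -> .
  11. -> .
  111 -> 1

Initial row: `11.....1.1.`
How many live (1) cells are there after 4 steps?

2

step 1: 1.....11.1.
step 2: .....1...1.
step 3: ....11..11.
step 4: ...1...1...
count of 1: 2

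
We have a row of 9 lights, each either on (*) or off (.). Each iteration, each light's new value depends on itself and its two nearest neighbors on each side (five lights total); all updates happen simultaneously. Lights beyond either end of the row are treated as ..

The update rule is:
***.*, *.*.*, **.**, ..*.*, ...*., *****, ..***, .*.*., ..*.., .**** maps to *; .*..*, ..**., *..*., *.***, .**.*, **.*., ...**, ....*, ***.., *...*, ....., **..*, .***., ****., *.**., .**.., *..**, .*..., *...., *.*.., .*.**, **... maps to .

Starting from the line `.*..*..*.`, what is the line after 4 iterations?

**..*..*.
....*..*.
...**..*.
.......*.

.......*.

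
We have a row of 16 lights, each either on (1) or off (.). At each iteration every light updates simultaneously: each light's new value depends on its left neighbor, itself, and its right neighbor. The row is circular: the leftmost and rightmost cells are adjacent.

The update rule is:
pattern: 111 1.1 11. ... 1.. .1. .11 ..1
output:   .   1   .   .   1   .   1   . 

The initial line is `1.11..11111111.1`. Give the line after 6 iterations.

.11.1.1.......11
11.1.1.1......1.
1.1.1.1.1......1
.1.1.1.1.1.....1
1.1.1.1.1.1.....
.1.1.1.1.1.1....

.1.1.1.1.1.1....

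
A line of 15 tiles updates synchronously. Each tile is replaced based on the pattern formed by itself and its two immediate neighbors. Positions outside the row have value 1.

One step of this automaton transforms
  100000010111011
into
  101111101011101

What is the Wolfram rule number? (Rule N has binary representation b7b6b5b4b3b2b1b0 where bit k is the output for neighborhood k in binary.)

position 10: 111 → 1  (bit 7 = 1)
position 0: 110 → 1  (bit 6 = 1)
position 8: 101 → 1  (bit 5 = 1)
position 1: 100 → 0  (bit 4 = 0)
position 9: 011 → 0  (bit 3 = 0)
position 7: 010 → 0  (bit 2 = 0)
position 6: 001 → 1  (bit 1 = 1)
position 2: 000 → 1  (bit 0 = 1)
bits b7..b0 = 11100011 = 227

227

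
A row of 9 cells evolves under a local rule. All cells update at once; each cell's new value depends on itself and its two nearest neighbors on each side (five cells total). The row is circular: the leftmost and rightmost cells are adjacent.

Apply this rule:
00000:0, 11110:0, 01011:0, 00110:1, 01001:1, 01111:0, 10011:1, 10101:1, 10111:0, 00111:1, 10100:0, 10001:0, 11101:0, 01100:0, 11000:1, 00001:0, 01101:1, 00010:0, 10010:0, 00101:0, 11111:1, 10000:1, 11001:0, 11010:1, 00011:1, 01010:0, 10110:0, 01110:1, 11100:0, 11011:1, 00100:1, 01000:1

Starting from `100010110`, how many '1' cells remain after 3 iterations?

iteration 1: 010000011
iteration 2: 101100111
iteration 3: 010001100
count of 1: 3

3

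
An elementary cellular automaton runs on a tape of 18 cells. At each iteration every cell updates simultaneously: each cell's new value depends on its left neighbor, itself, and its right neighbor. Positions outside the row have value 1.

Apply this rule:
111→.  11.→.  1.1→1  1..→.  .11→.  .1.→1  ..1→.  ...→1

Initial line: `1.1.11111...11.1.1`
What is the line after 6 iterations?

1....111....111..1

iteration 1: .111......1...111.
iteration 2: 1....1111.1.1....1
iteration 3: ..11.....1111.11..
iteration 4: .....111.....1....
iteration 5: .111.....111.1.11.
iteration 6: 1....111....111..1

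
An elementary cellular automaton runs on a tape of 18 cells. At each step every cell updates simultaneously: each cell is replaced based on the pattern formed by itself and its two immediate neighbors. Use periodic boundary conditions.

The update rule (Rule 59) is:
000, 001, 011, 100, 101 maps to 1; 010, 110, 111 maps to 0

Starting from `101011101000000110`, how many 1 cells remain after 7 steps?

010110010111111101
101101101100000010
011011011011111101
110110110110000010
101101101101111101
011011011011000011
110110110110111110
count of 1: 13

13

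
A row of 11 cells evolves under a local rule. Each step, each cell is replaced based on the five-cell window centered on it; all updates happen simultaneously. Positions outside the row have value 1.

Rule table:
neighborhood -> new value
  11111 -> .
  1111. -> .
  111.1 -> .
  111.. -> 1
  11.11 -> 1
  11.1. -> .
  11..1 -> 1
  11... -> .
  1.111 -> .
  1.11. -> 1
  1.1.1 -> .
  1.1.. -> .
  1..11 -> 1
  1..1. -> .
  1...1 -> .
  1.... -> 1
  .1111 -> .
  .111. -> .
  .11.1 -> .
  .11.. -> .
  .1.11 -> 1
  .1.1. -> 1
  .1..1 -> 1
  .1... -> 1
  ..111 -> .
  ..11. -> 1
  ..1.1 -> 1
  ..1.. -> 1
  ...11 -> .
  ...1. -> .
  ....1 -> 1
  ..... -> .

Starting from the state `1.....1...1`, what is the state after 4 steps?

.....1111.1

1.1.1.11...
...1.11....
...111..11.
.....1111.1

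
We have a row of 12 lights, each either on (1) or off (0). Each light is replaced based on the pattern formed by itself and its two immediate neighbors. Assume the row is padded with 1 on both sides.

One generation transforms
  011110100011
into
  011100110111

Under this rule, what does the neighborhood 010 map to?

1

At position 6 the neighborhood is 010; the next row has 1 there.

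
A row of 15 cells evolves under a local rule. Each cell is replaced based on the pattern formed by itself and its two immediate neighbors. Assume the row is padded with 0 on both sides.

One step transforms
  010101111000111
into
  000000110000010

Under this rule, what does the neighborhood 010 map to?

At position 1 the neighborhood is 010; the next row has 0 there.

0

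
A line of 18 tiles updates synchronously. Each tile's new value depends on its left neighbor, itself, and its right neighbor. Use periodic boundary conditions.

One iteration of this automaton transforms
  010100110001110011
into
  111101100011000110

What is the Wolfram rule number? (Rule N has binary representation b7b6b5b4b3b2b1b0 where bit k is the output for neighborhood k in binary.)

46

position 12: 111 → 0  (bit 7 = 0)
position 7: 110 → 0  (bit 6 = 0)
position 0: 101 → 1  (bit 5 = 1)
position 4: 100 → 0  (bit 4 = 0)
position 6: 011 → 1  (bit 3 = 1)
position 1: 010 → 1  (bit 2 = 1)
position 5: 001 → 1  (bit 1 = 1)
position 9: 000 → 0  (bit 0 = 0)
bits b7..b0 = 00101110 = 46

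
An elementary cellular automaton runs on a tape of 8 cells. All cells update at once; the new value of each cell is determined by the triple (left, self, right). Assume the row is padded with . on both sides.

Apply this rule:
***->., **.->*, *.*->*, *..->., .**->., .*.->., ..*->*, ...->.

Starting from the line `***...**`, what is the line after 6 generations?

generation 1: ..*..*.*
generation 2: .*..*.*.
generation 3: *..*.*..
generation 4: ..*.*...
generation 5: .*.*....
generation 6: *.*.....

*.*.....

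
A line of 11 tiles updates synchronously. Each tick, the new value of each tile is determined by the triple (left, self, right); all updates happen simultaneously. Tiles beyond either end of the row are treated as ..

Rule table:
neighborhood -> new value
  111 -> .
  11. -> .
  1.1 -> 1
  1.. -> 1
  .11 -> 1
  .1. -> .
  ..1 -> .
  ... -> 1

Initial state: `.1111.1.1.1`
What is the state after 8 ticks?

tick 1: .1...1.1.1.
tick 2: ..11..1.1.1
tick 3: 1.1.1..1.1.
tick 4: .1.1.1..1.1
tick 5: ..1.1.1..1.
tick 6: 1..1.1.1..1
tick 7: .1..1.1.1..
tick 8: ..1..1.1.11

..1..1.1.11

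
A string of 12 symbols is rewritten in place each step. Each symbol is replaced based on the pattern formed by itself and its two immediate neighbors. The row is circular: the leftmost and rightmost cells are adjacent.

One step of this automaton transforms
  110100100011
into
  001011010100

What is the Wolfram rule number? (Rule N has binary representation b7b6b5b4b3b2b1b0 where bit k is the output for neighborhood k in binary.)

50

position 0: 111 → 0  (bit 7 = 0)
position 1: 110 → 0  (bit 6 = 0)
position 2: 101 → 1  (bit 5 = 1)
position 4: 100 → 1  (bit 4 = 1)
position 10: 011 → 0  (bit 3 = 0)
position 3: 010 → 0  (bit 2 = 0)
position 5: 001 → 1  (bit 1 = 1)
position 8: 000 → 0  (bit 0 = 0)
bits b7..b0 = 00110010 = 50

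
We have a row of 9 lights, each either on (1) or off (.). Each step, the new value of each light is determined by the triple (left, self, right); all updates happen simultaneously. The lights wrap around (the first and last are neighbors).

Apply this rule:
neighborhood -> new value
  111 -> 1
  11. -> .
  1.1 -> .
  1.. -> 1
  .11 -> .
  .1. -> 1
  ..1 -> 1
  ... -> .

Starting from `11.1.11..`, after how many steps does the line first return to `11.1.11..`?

...1...11
1.111.1..
1..1..111
.11111.11
..111....
.1.1.1...
11.1.11..

7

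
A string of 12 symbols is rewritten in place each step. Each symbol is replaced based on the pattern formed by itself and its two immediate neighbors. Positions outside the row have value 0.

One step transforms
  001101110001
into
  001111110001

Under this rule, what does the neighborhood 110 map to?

At position 3 the neighborhood is 110; the next row has 1 there.

1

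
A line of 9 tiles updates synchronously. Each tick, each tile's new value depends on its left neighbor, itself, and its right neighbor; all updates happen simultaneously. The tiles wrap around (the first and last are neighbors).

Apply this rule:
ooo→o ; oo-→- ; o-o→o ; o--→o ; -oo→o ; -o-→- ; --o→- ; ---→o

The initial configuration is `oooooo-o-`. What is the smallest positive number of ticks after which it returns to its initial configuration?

ooooo-o-o
oooo-o-oo
ooo-o-ooo
oo-o-oooo
o-o-ooooo
-o-oooooo
o-oooooo-
-oooooo-o
oooooo-o-

9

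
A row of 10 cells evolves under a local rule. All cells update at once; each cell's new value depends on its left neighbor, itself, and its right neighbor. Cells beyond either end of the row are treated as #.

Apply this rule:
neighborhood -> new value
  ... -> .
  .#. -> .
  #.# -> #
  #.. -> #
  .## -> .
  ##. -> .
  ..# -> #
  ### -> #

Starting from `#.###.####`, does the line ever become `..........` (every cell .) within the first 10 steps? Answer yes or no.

.#.#.#.###
#.#.#.#.##
.#.#.#.#.#
#.#.#.#.#.
.#.#.#.#.#  (repeats step 3; period 2)
step 10: #.#.#.#.#.
step 10 is #.#.#.#.#., still not uniform .

no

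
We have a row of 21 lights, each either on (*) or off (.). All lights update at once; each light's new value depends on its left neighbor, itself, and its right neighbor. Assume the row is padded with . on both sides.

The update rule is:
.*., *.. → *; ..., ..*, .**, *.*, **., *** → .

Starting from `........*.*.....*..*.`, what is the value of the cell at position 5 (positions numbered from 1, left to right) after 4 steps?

step 1: ........*.**....**.**
step 2: ........*...*........
step 3: ........**..**.......
step 4: ..........*...*......
position 5 holds .

.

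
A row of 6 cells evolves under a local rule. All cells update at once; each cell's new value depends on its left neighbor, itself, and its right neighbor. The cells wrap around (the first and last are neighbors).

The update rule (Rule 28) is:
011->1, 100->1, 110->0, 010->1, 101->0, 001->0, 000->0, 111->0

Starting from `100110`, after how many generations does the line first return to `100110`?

2

generation 1: 110100
generation 2: 100110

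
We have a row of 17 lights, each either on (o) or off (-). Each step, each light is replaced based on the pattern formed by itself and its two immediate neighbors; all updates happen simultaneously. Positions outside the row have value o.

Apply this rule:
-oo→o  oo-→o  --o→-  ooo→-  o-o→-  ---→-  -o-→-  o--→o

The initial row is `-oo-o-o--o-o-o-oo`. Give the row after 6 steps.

-oo----o-------o-
-ooo----o--------
-o-oo----o-------
---ooo----o------
o--o-oo----o-----
oo---ooo----o----

oo---ooo----o----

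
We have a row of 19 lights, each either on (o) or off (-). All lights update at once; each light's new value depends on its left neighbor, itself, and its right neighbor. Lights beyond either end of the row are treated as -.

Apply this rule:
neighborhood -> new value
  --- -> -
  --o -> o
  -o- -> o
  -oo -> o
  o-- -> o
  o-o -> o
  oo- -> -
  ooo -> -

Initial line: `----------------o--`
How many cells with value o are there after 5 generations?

5

---------------ooo-
--------------oo--o
-------------oo-ooo
------------oo-oo--
-----------oo-oo-o-
count of o: 5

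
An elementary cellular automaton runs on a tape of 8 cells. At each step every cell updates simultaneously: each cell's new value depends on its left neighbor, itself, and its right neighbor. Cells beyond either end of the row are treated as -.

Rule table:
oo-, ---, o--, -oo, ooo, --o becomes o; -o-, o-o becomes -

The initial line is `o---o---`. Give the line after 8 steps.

oooo-ooo

step 1: -ooo-ooo
step 2: oooo-ooo
step 3: oooo-ooo  (fixed point — unchanged through step 8)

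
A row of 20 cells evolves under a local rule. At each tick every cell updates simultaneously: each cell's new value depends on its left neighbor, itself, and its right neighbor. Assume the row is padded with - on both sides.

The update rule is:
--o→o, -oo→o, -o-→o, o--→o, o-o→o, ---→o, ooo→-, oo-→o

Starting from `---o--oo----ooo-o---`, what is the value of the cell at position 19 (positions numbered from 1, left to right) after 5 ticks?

tick 1: ooooooooooooo-oooooo
tick 2: o-----------ooo----o
tick 3: ooooooooooooo-oooooo  (repeats tick 1; period 2)
tick 5: ooooooooooooo-oooooo
position 19 holds o

o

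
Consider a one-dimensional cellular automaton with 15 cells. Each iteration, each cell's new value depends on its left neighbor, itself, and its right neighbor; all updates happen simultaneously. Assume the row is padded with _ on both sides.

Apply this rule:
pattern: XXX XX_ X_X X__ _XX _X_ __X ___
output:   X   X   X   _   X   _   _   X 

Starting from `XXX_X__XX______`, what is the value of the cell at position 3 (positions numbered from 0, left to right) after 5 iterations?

XXXX___XX_XXXXX
XXXX_X_XXXXXXXX
XXXXX_XXXXXXXXX
XXXXXXXXXXXXXXX
XXXXXXXXXXXXXXX
position 3 holds X

X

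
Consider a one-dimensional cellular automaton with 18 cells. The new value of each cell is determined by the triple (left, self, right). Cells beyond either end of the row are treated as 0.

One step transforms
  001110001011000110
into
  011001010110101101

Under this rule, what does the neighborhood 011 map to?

1

At position 2 the neighborhood is 011; the next row has 1 there.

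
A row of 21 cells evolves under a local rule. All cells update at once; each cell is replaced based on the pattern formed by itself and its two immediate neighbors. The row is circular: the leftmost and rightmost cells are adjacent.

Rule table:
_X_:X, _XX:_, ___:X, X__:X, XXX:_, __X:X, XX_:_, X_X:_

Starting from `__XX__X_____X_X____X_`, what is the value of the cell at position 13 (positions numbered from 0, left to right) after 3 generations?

X

XX__XXXXXXXXX_XXXXXXX
__XX_________________
XX__XXXXXXXXXXXXXXXXX
position 13 holds X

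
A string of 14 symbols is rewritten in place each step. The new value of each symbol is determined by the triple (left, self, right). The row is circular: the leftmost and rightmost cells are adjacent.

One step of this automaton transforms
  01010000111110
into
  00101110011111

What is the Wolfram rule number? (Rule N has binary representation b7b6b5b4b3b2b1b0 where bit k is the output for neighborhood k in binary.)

position 9: 111 → 1  (bit 7 = 1)
position 12: 110 → 1  (bit 6 = 1)
position 2: 101 → 1  (bit 5 = 1)
position 4: 100 → 1  (bit 4 = 1)
position 8: 011 → 0  (bit 3 = 0)
position 1: 010 → 0  (bit 2 = 0)
position 0: 001 → 0  (bit 1 = 0)
position 5: 000 → 1  (bit 0 = 1)
bits b7..b0 = 11110001 = 241

241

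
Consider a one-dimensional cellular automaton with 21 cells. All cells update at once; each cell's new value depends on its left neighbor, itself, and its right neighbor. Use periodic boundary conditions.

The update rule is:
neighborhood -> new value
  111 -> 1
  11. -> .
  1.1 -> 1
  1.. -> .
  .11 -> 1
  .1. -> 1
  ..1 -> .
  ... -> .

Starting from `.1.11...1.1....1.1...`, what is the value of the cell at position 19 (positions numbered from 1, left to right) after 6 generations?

.

.111....111....111...
.11.....11.....11....
.1......1......1.....
.1......1......1.....  (fixed point — unchanged through generation 6)
position 19 holds .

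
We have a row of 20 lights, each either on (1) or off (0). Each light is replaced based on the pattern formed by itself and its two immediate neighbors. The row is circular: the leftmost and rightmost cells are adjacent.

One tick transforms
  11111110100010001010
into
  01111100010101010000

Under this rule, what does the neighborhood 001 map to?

At position 11 the neighborhood is 001; the next row has 1 there.

1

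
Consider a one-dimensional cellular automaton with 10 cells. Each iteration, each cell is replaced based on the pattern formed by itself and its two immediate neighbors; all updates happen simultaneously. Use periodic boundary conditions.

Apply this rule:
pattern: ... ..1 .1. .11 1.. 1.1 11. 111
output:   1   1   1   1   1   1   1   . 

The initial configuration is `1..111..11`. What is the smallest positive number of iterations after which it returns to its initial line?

2

1111.1111.
1..111..11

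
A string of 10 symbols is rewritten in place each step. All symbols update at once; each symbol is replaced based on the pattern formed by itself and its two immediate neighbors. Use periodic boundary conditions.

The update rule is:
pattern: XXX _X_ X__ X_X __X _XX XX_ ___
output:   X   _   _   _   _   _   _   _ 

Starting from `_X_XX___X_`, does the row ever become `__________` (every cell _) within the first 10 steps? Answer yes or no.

yes

step 1: __________
all cells are _ at step 1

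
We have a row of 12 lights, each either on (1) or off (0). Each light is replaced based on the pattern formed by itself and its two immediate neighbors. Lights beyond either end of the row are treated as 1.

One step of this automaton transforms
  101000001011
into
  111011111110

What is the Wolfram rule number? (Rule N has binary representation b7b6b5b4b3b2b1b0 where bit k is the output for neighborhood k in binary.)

111

position 11: 111 → 0  (bit 7 = 0)
position 0: 110 → 1  (bit 6 = 1)
position 1: 101 → 1  (bit 5 = 1)
position 3: 100 → 0  (bit 4 = 0)
position 10: 011 → 1  (bit 3 = 1)
position 2: 010 → 1  (bit 2 = 1)
position 7: 001 → 1  (bit 1 = 1)
position 4: 000 → 1  (bit 0 = 1)
bits b7..b0 = 01101111 = 111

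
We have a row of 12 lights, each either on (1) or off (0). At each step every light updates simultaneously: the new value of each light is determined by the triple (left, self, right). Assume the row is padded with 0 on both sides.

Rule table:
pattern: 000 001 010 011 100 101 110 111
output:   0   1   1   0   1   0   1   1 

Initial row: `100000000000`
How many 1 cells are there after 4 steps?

3

110000000000
011000000000
101100000000
100110000000
count of 1: 3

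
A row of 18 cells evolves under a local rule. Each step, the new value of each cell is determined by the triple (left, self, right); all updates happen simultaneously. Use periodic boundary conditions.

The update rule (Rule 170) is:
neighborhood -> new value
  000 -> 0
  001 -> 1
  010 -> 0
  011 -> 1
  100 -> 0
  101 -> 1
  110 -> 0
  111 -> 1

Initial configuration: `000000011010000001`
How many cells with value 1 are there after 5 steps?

000000110100000010
000001101000000100
000011010000001000
000110100000010000
001101000000100000
count of 1: 4

4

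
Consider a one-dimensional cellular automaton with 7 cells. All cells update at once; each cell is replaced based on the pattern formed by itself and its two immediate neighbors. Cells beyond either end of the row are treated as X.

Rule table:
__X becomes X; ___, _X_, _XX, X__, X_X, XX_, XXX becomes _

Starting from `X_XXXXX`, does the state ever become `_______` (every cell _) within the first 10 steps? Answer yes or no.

_______
all cells are _ at step 1

yes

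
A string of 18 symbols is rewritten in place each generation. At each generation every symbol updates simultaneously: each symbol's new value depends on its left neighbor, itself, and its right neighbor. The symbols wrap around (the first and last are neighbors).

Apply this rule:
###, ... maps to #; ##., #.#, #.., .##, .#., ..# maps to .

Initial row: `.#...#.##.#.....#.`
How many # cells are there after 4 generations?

...#........###...
##...######..#..##
#..#..####.......#
.......##..#####..
count of #: 7

7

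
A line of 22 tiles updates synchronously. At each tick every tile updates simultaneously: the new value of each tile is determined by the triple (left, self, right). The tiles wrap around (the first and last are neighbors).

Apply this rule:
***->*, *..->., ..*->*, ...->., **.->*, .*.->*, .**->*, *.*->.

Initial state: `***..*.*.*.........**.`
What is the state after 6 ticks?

***.**.*.*........***.
***.**.*.*.......****.
***.**.*.*......*****.
***.**.*.*.....******.
***.**.*.*....*******.
***.**.*.*...********.

***.**.*.*...********.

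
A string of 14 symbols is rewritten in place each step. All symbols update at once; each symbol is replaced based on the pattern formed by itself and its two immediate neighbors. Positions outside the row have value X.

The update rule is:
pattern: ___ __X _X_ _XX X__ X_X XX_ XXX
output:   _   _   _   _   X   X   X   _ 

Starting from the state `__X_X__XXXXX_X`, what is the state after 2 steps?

XX__X_X_____XX

step 1: X__X_X_____XX_
step 2: XX__X_X_____XX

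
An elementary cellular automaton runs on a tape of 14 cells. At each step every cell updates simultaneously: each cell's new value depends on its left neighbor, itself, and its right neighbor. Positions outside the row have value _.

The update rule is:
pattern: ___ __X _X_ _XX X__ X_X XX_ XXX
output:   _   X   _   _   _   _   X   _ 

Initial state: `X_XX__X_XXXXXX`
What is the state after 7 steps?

_______X______

___X_X_______X
__X_________X_
_X_________X__
X_________X___
_________X____
________X_____
_______X______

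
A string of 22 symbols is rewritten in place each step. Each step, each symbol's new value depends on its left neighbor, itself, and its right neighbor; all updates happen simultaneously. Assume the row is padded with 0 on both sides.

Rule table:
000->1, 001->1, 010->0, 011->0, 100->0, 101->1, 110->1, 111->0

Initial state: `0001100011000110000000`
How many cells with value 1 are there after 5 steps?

1110101101011010111111
0011010110101101000001
1101101011010110011110
0110110101101010100010
1011011010110101001100
count of 1: 12

12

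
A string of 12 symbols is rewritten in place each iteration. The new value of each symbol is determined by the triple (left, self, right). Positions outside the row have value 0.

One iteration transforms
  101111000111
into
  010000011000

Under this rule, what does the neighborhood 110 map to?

At position 5 the neighborhood is 110; the next row has 0 there.

0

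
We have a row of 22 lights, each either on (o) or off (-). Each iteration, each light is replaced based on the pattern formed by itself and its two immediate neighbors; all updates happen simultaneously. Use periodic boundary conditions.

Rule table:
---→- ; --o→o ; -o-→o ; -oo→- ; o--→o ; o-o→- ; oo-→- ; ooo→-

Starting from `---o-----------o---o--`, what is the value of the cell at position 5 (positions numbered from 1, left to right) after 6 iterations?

iteration 1: --ooo---------ooo-ooo-
iteration 2: -o---o-------o-------o
iteration 3: -oo-ooo-----ooo-----oo
iteration 4: -------o---o---o---o--
iteration 5: ------ooo-ooo-ooo-ooo-
iteration 6: -----o---------------o
position 5 holds -

-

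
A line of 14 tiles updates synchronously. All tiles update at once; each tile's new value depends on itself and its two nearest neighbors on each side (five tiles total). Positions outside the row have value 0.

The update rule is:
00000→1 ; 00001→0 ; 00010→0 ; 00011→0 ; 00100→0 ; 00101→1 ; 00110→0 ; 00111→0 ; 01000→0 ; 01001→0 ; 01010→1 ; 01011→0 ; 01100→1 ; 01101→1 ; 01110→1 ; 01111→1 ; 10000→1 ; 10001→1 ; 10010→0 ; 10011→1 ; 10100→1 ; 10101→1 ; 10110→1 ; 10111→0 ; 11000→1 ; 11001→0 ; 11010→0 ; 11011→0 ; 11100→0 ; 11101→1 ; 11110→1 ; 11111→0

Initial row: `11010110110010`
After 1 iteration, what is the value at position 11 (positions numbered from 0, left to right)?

0

01010110110000
position 11 holds 0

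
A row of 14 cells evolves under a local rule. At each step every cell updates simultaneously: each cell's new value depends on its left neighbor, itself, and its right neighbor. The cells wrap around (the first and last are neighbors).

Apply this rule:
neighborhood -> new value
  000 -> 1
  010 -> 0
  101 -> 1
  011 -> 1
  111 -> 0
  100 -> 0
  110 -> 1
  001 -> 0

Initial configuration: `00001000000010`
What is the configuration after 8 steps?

11100011111000
10101010001010
01010100100101
10101000000010
01010011111001
10100010001000
01001000100010
00000010001000

00000010001000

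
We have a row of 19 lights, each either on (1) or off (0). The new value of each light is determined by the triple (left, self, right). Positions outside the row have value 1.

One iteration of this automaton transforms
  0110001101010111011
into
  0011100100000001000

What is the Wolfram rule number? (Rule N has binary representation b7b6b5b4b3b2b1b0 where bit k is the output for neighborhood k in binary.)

position 14: 111 → 0  (bit 7 = 0)
position 2: 110 → 1  (bit 6 = 1)
position 0: 101 → 0  (bit 5 = 0)
position 3: 100 → 1  (bit 4 = 1)
position 1: 011 → 0  (bit 3 = 0)
position 9: 010 → 0  (bit 2 = 0)
position 5: 001 → 0  (bit 1 = 0)
position 4: 000 → 1  (bit 0 = 1)
bits b7..b0 = 01010001 = 81

81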